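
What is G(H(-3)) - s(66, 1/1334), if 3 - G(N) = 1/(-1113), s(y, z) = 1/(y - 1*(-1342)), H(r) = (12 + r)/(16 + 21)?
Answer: 4701607/1567104 ≈ 3.0002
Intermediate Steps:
H(r) = 12/37 + r/37 (H(r) = (12 + r)/37 = (12 + r)*(1/37) = 12/37 + r/37)
s(y, z) = 1/(1342 + y) (s(y, z) = 1/(y + 1342) = 1/(1342 + y))
G(N) = 3340/1113 (G(N) = 3 - 1/(-1113) = 3 - 1*(-1/1113) = 3 + 1/1113 = 3340/1113)
G(H(-3)) - s(66, 1/1334) = 3340/1113 - 1/(1342 + 66) = 3340/1113 - 1/1408 = 4701607/1567104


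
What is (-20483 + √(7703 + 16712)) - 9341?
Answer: -29824 + √24415 ≈ -29668.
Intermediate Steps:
(-20483 + √(7703 + 16712)) - 9341 = (-20483 + √24415) - 9341 = -29824 + √24415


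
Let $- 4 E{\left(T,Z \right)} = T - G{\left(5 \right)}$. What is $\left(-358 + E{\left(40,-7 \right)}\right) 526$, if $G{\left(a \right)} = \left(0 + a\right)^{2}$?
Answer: $- \frac{380561}{2} \approx -1.9028 \cdot 10^{5}$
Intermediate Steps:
$G{\left(a \right)} = a^{2}$
$E{\left(T,Z \right)} = \frac{25}{4} - \frac{T}{4}$ ($E{\left(T,Z \right)} = - \frac{T - 5^{2}}{4} = - \frac{T - 25}{4} = - \frac{-25 + T}{4} = \frac{25}{4} - \frac{T}{4}$)
$\left(-358 + E{\left(40,-7 \right)}\right) 526 = \left(-358 + \left(\frac{25}{4} - 10\right)\right) 526 = \left(-358 - \frac{15}{4}\right) 526 = \left(- \frac{1447}{4}\right) 526 = - \frac{380561}{2}$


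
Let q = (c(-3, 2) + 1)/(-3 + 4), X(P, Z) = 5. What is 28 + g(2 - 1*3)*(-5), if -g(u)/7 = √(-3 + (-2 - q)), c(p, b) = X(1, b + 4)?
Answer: 28 + 35*I*√11 ≈ 28.0 + 116.08*I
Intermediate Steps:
c(p, b) = 5
q = 6 (q = (5 + 1)/(-3 + 4) = 6/1 = 6*1 = 6)
g(u) = -7*I*√11 (g(u) = -7*√(-3 + (-2 - 1*6)) = -7*√(-3 + (-2 - 6)) = -7*√(-3 - 8) = -7*I*√11)
28 + g(2 - 1*3)*(-5) = 28 - 7*I*√11*(-5) = 28 + 35*I*√11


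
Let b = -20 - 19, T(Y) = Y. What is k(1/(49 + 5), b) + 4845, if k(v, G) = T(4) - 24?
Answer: 4825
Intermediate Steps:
b = -39
k(v, G) = -20 (k(v, G) = 4 - 24 = -20)
k(1/(49 + 5), b) + 4845 = -20 + 4845 = 4825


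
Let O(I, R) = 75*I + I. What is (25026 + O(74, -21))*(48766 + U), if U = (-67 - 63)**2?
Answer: 2012662900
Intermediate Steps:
U = 16900 (U = (-130)**2 = 16900)
O(I, R) = 76*I
(25026 + O(74, -21))*(48766 + U) = (25026 + 76*74)*(48766 + 16900) = (25026 + 5624)*65666 = 30650*65666 = 2012662900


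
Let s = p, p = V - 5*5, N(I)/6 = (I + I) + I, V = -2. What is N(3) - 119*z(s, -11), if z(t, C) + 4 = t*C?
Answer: -34813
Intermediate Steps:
N(I) = 18*I (N(I) = 6*((I + I) + I) = 6*(2*I + I) = 6*(3*I) = 18*I)
p = -27 (p = -2 - 5*5 = -2 - 25 = -27)
s = -27
z(t, C) = -4 + C*t (z(t, C) = -4 + t*C = -4 + C*t)
N(3) - 119*z(s, -11) = 18*3 - 119*(-4 - 11*(-27)) = 54 - 119*(-4 + 297) = 54 - 119*293 = 54 - 34867 = -34813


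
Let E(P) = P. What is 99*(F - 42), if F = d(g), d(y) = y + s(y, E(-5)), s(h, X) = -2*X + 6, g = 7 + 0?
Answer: -1881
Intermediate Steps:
g = 7
s(h, X) = 6 - 2*X
d(y) = 16 + y (d(y) = y + (6 - 2*(-5)) = y + (6 + 10) = y + 16 = 16 + y)
F = 23 (F = 16 + 7 = 23)
99*(F - 42) = 99*(23 - 42) = 99*(-19) = -1881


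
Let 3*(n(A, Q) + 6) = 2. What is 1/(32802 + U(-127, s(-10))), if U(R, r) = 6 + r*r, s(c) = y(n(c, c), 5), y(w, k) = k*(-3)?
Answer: 1/33033 ≈ 3.0273e-5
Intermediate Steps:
n(A, Q) = -16/3 (n(A, Q) = -6 + (⅓)*2 = -6 + ⅔ = -16/3)
y(w, k) = -3*k
s(c) = -15 (s(c) = -3*5 = -15)
U(R, r) = 6 + r²
1/(32802 + U(-127, s(-10))) = 1/(32802 + (6 + (-15)²)) = 1/(32802 + (6 + 225)) = 1/(32802 + 231) = 1/33033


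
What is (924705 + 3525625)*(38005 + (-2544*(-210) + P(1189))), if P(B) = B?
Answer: 2551970533220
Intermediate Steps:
(924705 + 3525625)*(38005 + (-2544*(-210) + P(1189))) = (924705 + 3525625)*(38005 + (-2544*(-210) + 1189)) = 4450330*(38005 + (534240 + 1189)) = 4450330*(38005 + 535429) = 4450330*573434 = 2551970533220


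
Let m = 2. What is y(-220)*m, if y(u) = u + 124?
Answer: -192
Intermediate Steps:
y(u) = 124 + u
y(-220)*m = (124 - 220)*2 = -96*2 = -192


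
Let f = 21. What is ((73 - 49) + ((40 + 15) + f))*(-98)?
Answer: -9800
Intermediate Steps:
((73 - 49) + ((40 + 15) + f))*(-98) = ((73 - 49) + ((40 + 15) + 21))*(-98) = (24 + (55 + 21))*(-98) = (24 + 76)*(-98) = 100*(-98) = -9800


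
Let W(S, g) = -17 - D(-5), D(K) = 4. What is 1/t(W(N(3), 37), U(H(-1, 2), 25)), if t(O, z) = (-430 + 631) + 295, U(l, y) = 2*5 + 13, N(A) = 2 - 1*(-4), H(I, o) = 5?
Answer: 1/496 ≈ 0.0020161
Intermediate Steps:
N(A) = 6 (N(A) = 2 + 4 = 6)
U(l, y) = 23 (U(l, y) = 10 + 13 = 23)
W(S, g) = -21 (W(S, g) = -17 - 1*4 = -17 - 4 = -21)
t(O, z) = 496 (t(O, z) = 201 + 295 = 496)
1/t(W(N(3), 37), U(H(-1, 2), 25)) = 1/496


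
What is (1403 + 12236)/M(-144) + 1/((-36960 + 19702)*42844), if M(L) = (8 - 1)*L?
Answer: -1260587562067/93164620752 ≈ -13.531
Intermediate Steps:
M(L) = 7*L
(1403 + 12236)/M(-144) + 1/((-36960 + 19702)*42844) = (1403 + 12236)/((7*(-144))) + 1/((-36960 + 19702)*42844) = 13639/(-1008) + (1/42844)/(-17258) = 13639*(-1/1008) - 1/17258*1/42844 = -13639/1008 - 1/739401752 = -1260587562067/93164620752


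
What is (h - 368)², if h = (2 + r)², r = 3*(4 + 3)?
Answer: 25921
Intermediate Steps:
r = 21 (r = 3*7 = 21)
h = 529 (h = (2 + 21)² = 23² = 529)
(h - 368)² = (529 - 368)² = 161² = 25921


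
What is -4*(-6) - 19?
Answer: 5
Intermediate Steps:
-4*(-6) - 19 = 24 - 19 = 5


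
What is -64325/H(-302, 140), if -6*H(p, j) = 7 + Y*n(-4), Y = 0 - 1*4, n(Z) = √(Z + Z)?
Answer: 900550/59 + 1029200*I*√2/59 ≈ 15264.0 + 24670.0*I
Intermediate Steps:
n(Z) = √2*√Z (n(Z) = √(2*Z) = √2*√Z)
Y = -4 (Y = 0 - 4 = -4)
H(p, j) = -7/6 + 4*I*√2/3 (H(p, j) = -(7 - 4*√2*√(-4))/6 = -(7 - 4*√2*2*I)/6 = -(7 - 8*I*√2)/6 = -7/6 + 4*I*√2/3)
-64325/H(-302, 140) = -64325/(-7/6 + 4*I*√2/3)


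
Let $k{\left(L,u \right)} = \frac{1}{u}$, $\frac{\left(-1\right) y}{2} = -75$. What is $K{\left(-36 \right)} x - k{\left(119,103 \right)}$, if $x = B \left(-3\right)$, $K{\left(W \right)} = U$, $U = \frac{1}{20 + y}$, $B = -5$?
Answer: $\frac{275}{3502} \approx 0.078526$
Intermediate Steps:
$y = 150$ ($y = \left(-2\right) \left(-75\right) = 150$)
$U = \frac{1}{170}$ ($U = \frac{1}{20 + 150} = \frac{1}{170} \approx 0.0058824$)
$K{\left(W \right)} = \frac{1}{170}$
$x = 15$ ($x = \left(-5\right) \left(-3\right) = 15$)
$K{\left(-36 \right)} x - k{\left(119,103 \right)} = \frac{1}{170} \cdot 15 - \frac{1}{103} = \frac{3}{34} - \frac{1}{103} = \frac{275}{3502}$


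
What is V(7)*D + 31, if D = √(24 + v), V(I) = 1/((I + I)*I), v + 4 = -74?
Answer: 31 + 3*I*√6/98 ≈ 31.0 + 0.074984*I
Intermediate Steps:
v = -78 (v = -4 - 74 = -78)
V(I) = 1/(2*I²) (V(I) = 1/(((2*I))*I) = (1/(2*I))/I = 1/(2*I²))
D = 3*I*√6 (D = √(24 - 78) = √(-54) = 3*I*√6 ≈ 7.3485*I)
V(7)*D + 31 = ((½)/7²)*(3*I*√6) + 31 = ((½)*(1/49))*(3*I*√6) + 31 = (3*I*√6)/98 + 31 = 3*I*√6/98 + 31 = 31 + 3*I*√6/98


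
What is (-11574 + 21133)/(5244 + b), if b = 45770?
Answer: 9559/51014 ≈ 0.18738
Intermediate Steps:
(-11574 + 21133)/(5244 + b) = (-11574 + 21133)/(5244 + 45770) = 9559/51014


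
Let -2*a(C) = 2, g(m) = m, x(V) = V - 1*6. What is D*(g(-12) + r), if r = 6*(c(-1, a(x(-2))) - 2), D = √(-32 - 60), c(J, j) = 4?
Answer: 0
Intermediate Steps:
x(V) = -6 + V (x(V) = V - 6 = -6 + V)
a(C) = -1 (a(C) = -½*2 = -1)
D = 2*I*√23 (D = √(-92) = 2*I*√23 ≈ 9.5917*I)
r = 12 (r = 6*(4 - 2) = 6*2 = 12)
D*(g(-12) + r) = (2*I*√23)*(-12 + 12) = (2*I*√23)*0 = 0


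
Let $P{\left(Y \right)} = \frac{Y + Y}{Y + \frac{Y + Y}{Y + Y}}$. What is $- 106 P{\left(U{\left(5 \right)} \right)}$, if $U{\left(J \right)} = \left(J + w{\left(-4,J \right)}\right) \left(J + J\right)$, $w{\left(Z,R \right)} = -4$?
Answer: $- \frac{2120}{11} \approx -192.73$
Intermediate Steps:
$U{\left(J \right)} = 2 J \left(-4 + J\right)$ ($U{\left(J \right)} = \left(J - 4\right) \left(J + J\right) = \left(-4 + J\right) 2 J = 2 J \left(-4 + J\right)$)
$P{\left(Y \right)} = \frac{2 Y}{1 + Y}$ ($P{\left(Y \right)} = \frac{2 Y}{Y + \frac{2 Y}{2 Y}} = \frac{2 Y}{Y + 2 Y \frac{1}{2 Y}} = \frac{2 Y}{Y + 1} = \frac{2 Y}{1 + Y}$)
$- 106 P{\left(U{\left(5 \right)} \right)} = - 106 \frac{2 \cdot 2 \cdot 5 \left(-4 + 5\right)}{1 + 2 \cdot 5 \left(-4 + 5\right)} = - 106 \frac{2 \cdot 2 \cdot 5 \cdot 1}{1 + 2 \cdot 5 \cdot 1} = - 106 \cdot 2 \cdot 10 \frac{1}{1 + 10} = - 106 \cdot 2 \cdot 10 \cdot \frac{1}{11} = \left(-106\right) \frac{20}{11} = - \frac{2120}{11}$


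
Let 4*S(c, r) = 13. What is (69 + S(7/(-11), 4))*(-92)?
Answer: -6647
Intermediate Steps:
S(c, r) = 13/4 (S(c, r) = (¼)*13 = 13/4)
(69 + S(7/(-11), 4))*(-92) = (69 + 13/4)*(-92) = (289/4)*(-92) = -6647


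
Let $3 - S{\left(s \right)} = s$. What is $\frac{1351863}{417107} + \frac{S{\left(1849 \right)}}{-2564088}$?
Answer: $\frac{91238570407}{28144711932} \approx 3.2418$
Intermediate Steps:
$S{\left(s \right)} = 3 - s$
$\frac{1351863}{417107} + \frac{S{\left(1849 \right)}}{-2564088} = \frac{1351863}{417107} + \frac{3 - 1849}{-2564088} = 1351863 \cdot \frac{1}{417107} + \left(3 - 1849\right) \left(- \frac{1}{2564088}\right) = \frac{1351863}{417107} - - \frac{923}{1282044} = \frac{1351863}{417107} + \frac{923}{1282044} = \frac{91238570407}{28144711932}$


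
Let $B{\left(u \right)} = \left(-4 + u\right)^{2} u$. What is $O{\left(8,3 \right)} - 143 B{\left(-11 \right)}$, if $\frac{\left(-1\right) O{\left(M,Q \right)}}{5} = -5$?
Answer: $353950$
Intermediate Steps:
$B{\left(u \right)} = u \left(-4 + u\right)^{2}$
$O{\left(M,Q \right)} = 25$ ($O{\left(M,Q \right)} = \left(-5\right) \left(-5\right) = 25$)
$O{\left(8,3 \right)} - 143 B{\left(-11 \right)} = 25 - 143 \left(- 11 \left(-4 - 11\right)^{2}\right) = 25 - 143 \left(- 11 \left(-15\right)^{2}\right) = 25 - 143 \left(\left(-11\right) 225\right) = 25 - -353925 = 25 + 353925 = 353950$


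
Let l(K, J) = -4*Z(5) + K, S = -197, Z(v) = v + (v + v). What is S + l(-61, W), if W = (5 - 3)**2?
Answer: -318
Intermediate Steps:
Z(v) = 3*v (Z(v) = v + 2*v = 3*v)
W = 4 (W = 2**2 = 4)
l(K, J) = -60 + K (l(K, J) = -12*5 + K = -4*15 + K = -60 + K)
S + l(-61, W) = -197 + (-60 - 61) = -197 - 121 = -318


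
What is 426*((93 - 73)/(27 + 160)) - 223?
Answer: -33181/187 ≈ -177.44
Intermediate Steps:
426*((93 - 73)/(27 + 160)) - 223 = 426*(20/187) - 223 = 8520/187 - 223 = -33181/187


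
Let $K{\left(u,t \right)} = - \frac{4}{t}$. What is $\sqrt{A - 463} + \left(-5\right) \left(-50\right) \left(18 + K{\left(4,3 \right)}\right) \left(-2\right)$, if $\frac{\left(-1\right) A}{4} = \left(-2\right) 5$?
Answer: $- \frac{25000}{3} + 3 i \sqrt{47} \approx -8333.3 + 20.567 i$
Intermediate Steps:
$A = 40$ ($A = - 4 \left(\left(-2\right) 5\right) = \left(-4\right) \left(-10\right) = 40$)
$\sqrt{A - 463} + \left(-5\right) \left(-50\right) \left(18 + K{\left(4,3 \right)}\right) \left(-2\right) = \sqrt{40 - 463} + \left(-5\right) \left(-50\right) \left(18 - \frac{4}{3}\right) \left(-2\right) = \sqrt{-423} + 250 \left(18 - \frac{4}{3}\right) \left(-2\right) = 3 i \sqrt{47} + 250 \left(18 - \frac{4}{3}\right) \left(-2\right) = 3 i \sqrt{47} + 250 \cdot \frac{50}{3} \left(-2\right) = 3 i \sqrt{47} + 250 \left(- \frac{100}{3}\right) = 3 i \sqrt{47} - \frac{25000}{3} = - \frac{25000}{3} + 3 i \sqrt{47}$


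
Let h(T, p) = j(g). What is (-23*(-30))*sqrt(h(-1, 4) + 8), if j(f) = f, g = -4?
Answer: 1380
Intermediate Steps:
h(T, p) = -4
(-23*(-30))*sqrt(h(-1, 4) + 8) = (-23*(-30))*sqrt(-4 + 8) = 690*sqrt(4) = 690*2 = 1380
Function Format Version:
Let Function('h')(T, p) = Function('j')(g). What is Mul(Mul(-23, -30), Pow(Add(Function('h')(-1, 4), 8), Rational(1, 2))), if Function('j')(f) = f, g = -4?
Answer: 1380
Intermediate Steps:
Function('h')(T, p) = -4
Mul(Mul(-23, -30), Pow(Add(Function('h')(-1, 4), 8), Rational(1, 2))) = Mul(Mul(-23, -30), Pow(Add(-4, 8), Rational(1, 2))) = Mul(690, Pow(4, Rational(1, 2))) = Mul(690, 2) = 1380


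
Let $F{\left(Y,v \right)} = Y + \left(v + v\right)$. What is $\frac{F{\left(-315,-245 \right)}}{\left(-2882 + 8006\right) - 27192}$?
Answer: $\frac{805}{22068} \approx 0.036478$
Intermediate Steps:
$F{\left(Y,v \right)} = Y + 2 v$
$\frac{F{\left(-315,-245 \right)}}{\left(-2882 + 8006\right) - 27192} = \frac{-315 + 2 \left(-245\right)}{\left(-2882 + 8006\right) - 27192} = \frac{-315 - 490}{5124 - 27192} = - \frac{805}{-22068} = \left(-805\right) \left(- \frac{1}{22068}\right) = \frac{805}{22068}$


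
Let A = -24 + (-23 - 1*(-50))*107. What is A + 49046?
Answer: 51911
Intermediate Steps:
A = 2865 (A = -24 + (-23 + 50)*107 = -24 + 27*107 = -24 + 2889 = 2865)
A + 49046 = 2865 + 49046 = 51911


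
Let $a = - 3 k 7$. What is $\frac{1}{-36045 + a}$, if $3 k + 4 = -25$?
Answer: $- \frac{1}{35842} \approx -2.79 \cdot 10^{-5}$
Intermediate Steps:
$k = - \frac{29}{3}$ ($k = - \frac{4}{3} + \frac{1}{3} \left(-25\right) = - \frac{4}{3} - \frac{25}{3} = - \frac{29}{3} \approx -9.6667$)
$a = 203$ ($a = \left(-3\right) \left(- \frac{29}{3}\right) 7 = 29 \cdot 7 = 203$)
$\frac{1}{-36045 + a} = \frac{1}{-36045 + 203} = \frac{1}{-35842} = - \frac{1}{35842}$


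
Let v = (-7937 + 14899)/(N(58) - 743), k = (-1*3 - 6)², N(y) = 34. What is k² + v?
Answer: 4644787/709 ≈ 6551.2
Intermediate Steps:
k = 81 (k = (-3 - 6)² = (-9)² = 81)
v = -6962/709 (v = (-7937 + 14899)/(34 - 743) = 6962/(-709) = 6962*(-1/709) = -6962/709 ≈ -9.8195)
k² + v = 81² - 6962/709 = 6561 - 6962/709 = 4644787/709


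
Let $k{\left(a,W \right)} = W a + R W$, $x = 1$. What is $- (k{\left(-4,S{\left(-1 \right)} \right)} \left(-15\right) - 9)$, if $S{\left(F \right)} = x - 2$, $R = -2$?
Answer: $99$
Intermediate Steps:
$S{\left(F \right)} = -1$ ($S{\left(F \right)} = 1 - 2 = -1$)
$k{\left(a,W \right)} = - 2 W + W a$ ($k{\left(a,W \right)} = W a - 2 W = - 2 W + W a$)
$- (k{\left(-4,S{\left(-1 \right)} \right)} \left(-15\right) - 9) = - (- (-2 - 4) \left(-15\right) - 9) = - (\left(-1\right) \left(-6\right) \left(-15\right) - 9) = - (6 \left(-15\right) - 9) = - (-90 - 9) = \left(-1\right) \left(-99\right) = 99$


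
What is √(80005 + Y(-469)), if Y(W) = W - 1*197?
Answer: √79339 ≈ 281.67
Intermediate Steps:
Y(W) = -197 + W (Y(W) = W - 197 = -197 + W)
√(80005 + Y(-469)) = √(80005 + (-197 - 469)) = √(80005 - 666) = √79339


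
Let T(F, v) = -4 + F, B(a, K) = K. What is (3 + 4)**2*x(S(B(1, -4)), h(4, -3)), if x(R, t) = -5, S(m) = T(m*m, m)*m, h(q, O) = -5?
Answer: -245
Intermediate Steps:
S(m) = m*(-4 + m**2) (S(m) = (-4 + m*m)*m = (-4 + m**2)*m = m*(-4 + m**2))
(3 + 4)**2*x(S(B(1, -4)), h(4, -3)) = (3 + 4)**2*(-5) = 7**2*(-5) = 49*(-5) = -245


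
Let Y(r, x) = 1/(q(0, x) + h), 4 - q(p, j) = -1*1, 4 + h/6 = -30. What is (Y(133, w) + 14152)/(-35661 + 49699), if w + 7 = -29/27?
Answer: 2816247/2793562 ≈ 1.0081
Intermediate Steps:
h = -204 (h = -24 + 6*(-30) = -24 - 180 = -204)
w = -218/27 (w = -7 - 29/27 = -218/27 ≈ -8.0741)
q(p, j) = 5 (q(p, j) = 4 - (-1) = 4 - 1*(-1) = 4 + 1 = 5)
Y(r, x) = -1/199 (Y(r, x) = 1/(5 - 204) = 1/(-199) = -1/199)
(Y(133, w) + 14152)/(-35661 + 49699) = (-1/199 + 14152)/(-35661 + 49699) = (2816247/199)/14038 = (2816247/199)*(1/14038) = 2816247/2793562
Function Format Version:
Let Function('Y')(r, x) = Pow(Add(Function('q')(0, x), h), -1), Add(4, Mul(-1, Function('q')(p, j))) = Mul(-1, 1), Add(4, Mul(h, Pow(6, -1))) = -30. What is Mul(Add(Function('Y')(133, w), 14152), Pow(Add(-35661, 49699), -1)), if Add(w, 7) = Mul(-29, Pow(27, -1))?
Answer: Rational(2816247, 2793562) ≈ 1.0081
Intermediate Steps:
h = -204 (h = Add(-24, Mul(6, -30)) = Add(-24, -180) = -204)
w = Rational(-218, 27) (w = Add(-7, Mul(-29, Pow(27, -1))) = Add(-7, Mul(-29, Rational(1, 27))) = Add(-7, Rational(-29, 27)) = Rational(-218, 27) ≈ -8.0741)
Function('q')(p, j) = 5 (Function('q')(p, j) = Add(4, Mul(-1, Mul(-1, 1))) = Add(4, Mul(-1, -1)) = Add(4, 1) = 5)
Function('Y')(r, x) = Rational(-1, 199) (Function('Y')(r, x) = Pow(Add(5, -204), -1) = Pow(-199, -1) = Rational(-1, 199))
Mul(Add(Function('Y')(133, w), 14152), Pow(Add(-35661, 49699), -1)) = Mul(Add(Rational(-1, 199), 14152), Pow(Add(-35661, 49699), -1)) = Mul(Rational(2816247, 199), Pow(14038, -1)) = Mul(Rational(2816247, 199), Rational(1, 14038)) = Rational(2816247, 2793562)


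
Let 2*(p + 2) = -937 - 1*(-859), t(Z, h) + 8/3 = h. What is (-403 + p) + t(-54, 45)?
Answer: -1205/3 ≈ -401.67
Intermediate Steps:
t(Z, h) = -8/3 + h
p = -41 (p = -2 + (-937 - 1*(-859))/2 = -2 + (-937 + 859)/2 = -2 + (1/2)*(-78) = -2 - 39 = -41)
(-403 + p) + t(-54, 45) = (-403 - 41) + (-8/3 + 45) = -444 + 127/3 = -1205/3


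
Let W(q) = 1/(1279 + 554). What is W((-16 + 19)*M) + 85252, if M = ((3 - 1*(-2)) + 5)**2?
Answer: 156266917/1833 ≈ 85252.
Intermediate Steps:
M = 100 (M = ((3 + 2) + 5)**2 = (5 + 5)**2 = 10**2 = 100)
W(q) = 1/1833
W((-16 + 19)*M) + 85252 = 1/1833 + 85252 = 156266917/1833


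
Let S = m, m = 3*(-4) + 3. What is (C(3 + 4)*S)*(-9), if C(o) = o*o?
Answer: 3969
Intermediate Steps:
C(o) = o²
m = -9 (m = -12 + 3 = -9)
S = -9
(C(3 + 4)*S)*(-9) = ((3 + 4)²*(-9))*(-9) = (7²*(-9))*(-9) = (49*(-9))*(-9) = -441*(-9) = 3969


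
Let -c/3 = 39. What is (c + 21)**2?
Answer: 9216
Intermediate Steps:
c = -117 (c = -3*39 = -117)
(c + 21)**2 = (-117 + 21)**2 = (-96)**2 = 9216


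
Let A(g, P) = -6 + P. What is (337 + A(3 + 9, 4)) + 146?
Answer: 481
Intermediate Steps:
(337 + A(3 + 9, 4)) + 146 = (337 + (-6 + 4)) + 146 = (337 - 2) + 146 = 335 + 146 = 481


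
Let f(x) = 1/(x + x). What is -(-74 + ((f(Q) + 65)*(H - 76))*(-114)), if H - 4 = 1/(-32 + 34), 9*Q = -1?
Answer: -986123/2 ≈ -4.9306e+5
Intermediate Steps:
Q = -1/9 (Q = (1/9)*(-1) = -1/9 ≈ -0.11111)
f(x) = 1/(2*x)
H = 9/2 (H = 4 + 1/(-32 + 34) = 4 + 1/2 = 9/2 ≈ 4.5000)
-(-74 + ((f(Q) + 65)*(H - 76))*(-114)) = -(-74 + ((1/(2*(-1/9)) + 65)*(9/2 - 76))*(-114)) = -(-74 + (((1/2)*(-9) + 65)*(-143/2))*(-114)) = -(-74 + ((-9/2 + 65)*(-143/2))*(-114)) = -(-74 + ((121/2)*(-143/2))*(-114)) = -(-74 - 17303/4*(-114)) = -(-74 + 986271/2) = -1*986123/2 = -986123/2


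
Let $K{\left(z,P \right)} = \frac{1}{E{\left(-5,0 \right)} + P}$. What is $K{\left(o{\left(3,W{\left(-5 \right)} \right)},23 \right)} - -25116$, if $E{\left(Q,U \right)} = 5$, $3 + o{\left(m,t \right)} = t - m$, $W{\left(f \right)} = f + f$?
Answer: $\frac{703249}{28} \approx 25116.0$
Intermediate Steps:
$W{\left(f \right)} = 2 f$
$o{\left(m,t \right)} = -3 + t - m$ ($o{\left(m,t \right)} = -3 - \left(m - t\right) = -3 + t - m$)
$K{\left(z,P \right)} = \frac{1}{5 + P}$
$K{\left(o{\left(3,W{\left(-5 \right)} \right)},23 \right)} - -25116 = \frac{1}{5 + 23} - -25116 = \frac{1}{28} + 25116 = \frac{703249}{28}$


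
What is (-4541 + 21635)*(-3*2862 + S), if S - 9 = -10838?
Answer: -331880010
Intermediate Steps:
S = -10829 (S = 9 - 10838 = -10829)
(-4541 + 21635)*(-3*2862 + S) = (-4541 + 21635)*(-3*2862 - 10829) = 17094*(-8586 - 10829) = 17094*(-19415) = -331880010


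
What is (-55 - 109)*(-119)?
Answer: 19516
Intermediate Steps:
(-55 - 109)*(-119) = -164*(-119) = 19516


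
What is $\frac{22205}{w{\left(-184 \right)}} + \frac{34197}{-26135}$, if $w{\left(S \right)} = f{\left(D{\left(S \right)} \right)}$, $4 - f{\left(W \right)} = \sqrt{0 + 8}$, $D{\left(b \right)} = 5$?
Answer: $\frac{580259281}{52270} + \frac{22205 \sqrt{2}}{4} \approx 18952.0$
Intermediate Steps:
$f{\left(W \right)} = 4 - 2 \sqrt{2}$ ($f{\left(W \right)} = 4 - \sqrt{0 + 8} = 4 - \sqrt{8} = 4 - 2 \sqrt{2}$)
$w{\left(S \right)} = 4 - 2 \sqrt{2}$
$\frac{22205}{w{\left(-184 \right)}} + \frac{34197}{-26135} = \frac{22205}{4 - 2 \sqrt{2}} + \frac{34197}{-26135} = \frac{22205}{4 - 2 \sqrt{2}} + 34197 \left(- \frac{1}{26135}\right) = \frac{22205}{4 - 2 \sqrt{2}} - \frac{34197}{26135} = - \frac{34197}{26135} + \frac{22205}{4 - 2 \sqrt{2}}$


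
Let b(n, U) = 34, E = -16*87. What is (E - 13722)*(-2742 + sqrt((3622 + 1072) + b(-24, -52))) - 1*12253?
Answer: 41430335 - 30228*sqrt(1182) ≈ 4.0391e+7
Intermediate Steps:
E = -1392
(E - 13722)*(-2742 + sqrt((3622 + 1072) + b(-24, -52))) - 1*12253 = (-1392 - 13722)*(-2742 + sqrt((3622 + 1072) + 34)) - 1*12253 = -15114*(-2742 + sqrt(4694 + 34)) - 12253 = -15114*(-2742 + sqrt(4728)) - 12253 = -15114*(-2742 + 2*sqrt(1182)) - 12253 = (41442588 - 30228*sqrt(1182)) - 12253 = 41430335 - 30228*sqrt(1182)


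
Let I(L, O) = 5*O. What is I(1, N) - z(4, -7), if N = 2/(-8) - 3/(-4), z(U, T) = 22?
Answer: -39/2 ≈ -19.500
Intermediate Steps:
N = 1/2 (N = 2*(-1/8) - 3*(-1/4) = -1/4 + 3/4 = 1/2 ≈ 0.50000)
I(1, N) - z(4, -7) = 5*(1/2) - 1*22 = 5/2 - 22 = -39/2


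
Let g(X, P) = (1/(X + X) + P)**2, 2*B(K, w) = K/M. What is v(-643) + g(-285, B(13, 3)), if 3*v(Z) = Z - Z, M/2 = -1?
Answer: 13741849/1299600 ≈ 10.574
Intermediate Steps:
M = -2 (M = 2*(-1) = -2)
v(Z) = 0 (v(Z) = (Z - Z)/3 = (1/3)*0 = 0)
B(K, w) = -K/4 (B(K, w) = (K/(-2))/2 = (K*(-1/2))/2 = (-K/2)/2 = -K/4)
g(X, P) = (P + 1/(2*X))**2 (g(X, P) = (1/(2*X) + P)**2 = (P + 1/(2*X))**2)
v(-643) + g(-285, B(13, 3)) = 0 + (1/4)*(1 + 2*(-1/4*13)*(-285))**2/(-285)**2 = 0 + (1/4)*(1/81225)*(1 + 2*(-13/4)*(-285))**2 = 0 + (1/4)*(1/81225)*(1 + 3705/2)**2 = 0 + (1/4)*(1/81225)*(3707/2)**2 = 0 + (1/4)*(1/81225)*(13741849/4) = 0 + 13741849/1299600 = 13741849/1299600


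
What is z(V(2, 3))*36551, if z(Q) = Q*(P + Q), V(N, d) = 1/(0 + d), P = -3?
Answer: -292408/9 ≈ -32490.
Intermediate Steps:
V(N, d) = 1/d
z(Q) = Q*(-3 + Q)
z(V(2, 3))*36551 = ((-3 + 1/3)/3)*36551 = ((-3 + ⅓)/3)*36551 = ((⅓)*(-8/3))*36551 = -8/9*36551 = -292408/9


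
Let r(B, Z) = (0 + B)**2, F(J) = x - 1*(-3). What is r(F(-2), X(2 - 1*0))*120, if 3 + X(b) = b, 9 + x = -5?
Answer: 14520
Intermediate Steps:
x = -14 (x = -9 - 5 = -14)
X(b) = -3 + b
F(J) = -11 (F(J) = -14 - 1*(-3) = -14 + 3 = -11)
r(B, Z) = B**2
r(F(-2), X(2 - 1*0))*120 = (-11)**2*120 = 121*120 = 14520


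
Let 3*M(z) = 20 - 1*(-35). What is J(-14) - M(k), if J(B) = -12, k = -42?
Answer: -91/3 ≈ -30.333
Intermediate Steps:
M(z) = 55/3 (M(z) = (20 - 1*(-35))/3 = (20 + 35)/3 = (⅓)*55 = 55/3)
J(-14) - M(k) = -12 - 1*55/3 = -12 - 55/3 = -91/3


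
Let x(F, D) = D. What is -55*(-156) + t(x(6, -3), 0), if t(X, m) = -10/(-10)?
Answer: 8581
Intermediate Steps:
t(X, m) = 1 (t(X, m) = -10*(-1/10) = 1)
-55*(-156) + t(x(6, -3), 0) = -55*(-156) + 1 = 8580 + 1 = 8581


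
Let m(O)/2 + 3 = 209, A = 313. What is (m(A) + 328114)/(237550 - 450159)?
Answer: -328526/212609 ≈ -1.5452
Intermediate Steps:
m(O) = 412 (m(O) = -6 + 2*209 = -6 + 418 = 412)
(m(A) + 328114)/(237550 - 450159) = (412 + 328114)/(237550 - 450159) = 328526/(-212609) = 328526*(-1/212609) = -328526/212609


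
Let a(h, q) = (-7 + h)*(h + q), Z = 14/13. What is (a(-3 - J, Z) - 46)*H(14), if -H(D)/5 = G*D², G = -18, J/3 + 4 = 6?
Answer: 18522000/13 ≈ 1.4248e+6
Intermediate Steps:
J = 6 (J = -12 + 3*6 = -12 + 18 = 6)
H(D) = 90*D² (H(D) = -(-90)*D² = 90*D²)
Z = 14/13 (Z = 14*(1/13) = 14/13 ≈ 1.0769)
(a(-3 - J, Z) - 46)*H(14) = (((-3 - 1*6)² - 7*(-3 - 1*6) - 7*14/13 + (-3 - 1*6)*(14/13)) - 46)*(90*14²) = (((-3 - 6)² - 7*(-3 - 6) - 98/13 + (-3 - 6)*(14/13)) - 46)*(90*196) = (((-9)² - 7*(-9) - 98/13 - 9*14/13) - 46)*17640 = ((81 + 63 - 98/13 - 126/13) - 46)*17640 = (1648/13 - 46)*17640 = (1050/13)*17640 = 18522000/13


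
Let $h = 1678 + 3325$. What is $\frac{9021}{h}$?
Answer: $\frac{9021}{5003} \approx 1.8031$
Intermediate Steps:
$h = 5003$
$\frac{9021}{h} = \frac{9021}{5003}$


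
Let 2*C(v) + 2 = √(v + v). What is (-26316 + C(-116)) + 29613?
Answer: 3296 + I*√58 ≈ 3296.0 + 7.6158*I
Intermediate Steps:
C(v) = -1 + √2*√v/2 (C(v) = -1 + √(v + v)/2 = -1 + √(2*v)/2 = -1 + (√2*√v)/2 = -1 + √2*√v/2)
(-26316 + C(-116)) + 29613 = (-26316 + (-1 + √2*√(-116)/2)) + 29613 = (-26316 + (-1 + √2*(2*I*√29)/2)) + 29613 = (-26316 + (-1 + I*√58)) + 29613 = (-26317 + I*√58) + 29613 = 3296 + I*√58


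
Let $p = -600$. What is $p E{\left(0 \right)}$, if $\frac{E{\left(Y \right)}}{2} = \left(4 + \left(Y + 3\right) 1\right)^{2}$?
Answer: $-58800$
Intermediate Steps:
$E{\left(Y \right)} = 2 \left(7 + Y\right)^{2}$ ($E{\left(Y \right)} = 2 \left(4 + \left(Y + 3\right) 1\right)^{2} = 2 \left(4 + \left(3 + Y\right) 1\right)^{2} = 2 \left(4 + \left(3 + Y\right)\right)^{2} = 2 \left(7 + Y\right)^{2}$)
$p E{\left(0 \right)} = - 600 \cdot 2 \left(7 + 0\right)^{2} = - 600 \cdot 2 \cdot 7^{2} = - 600 \cdot 2 \cdot 49 = \left(-600\right) 98 = -58800$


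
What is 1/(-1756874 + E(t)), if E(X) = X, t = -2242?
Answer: -1/1759116 ≈ -5.6847e-7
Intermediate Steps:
1/(-1756874 + E(t)) = 1/(-1756874 - 2242) = 1/(-1759116) = -1/1759116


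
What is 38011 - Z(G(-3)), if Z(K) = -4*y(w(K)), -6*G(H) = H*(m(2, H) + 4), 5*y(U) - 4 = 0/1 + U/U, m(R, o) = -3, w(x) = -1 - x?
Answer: 38015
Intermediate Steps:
y(U) = 1 (y(U) = 4/5 + (0/1 + U/U)/5 = 4/5 + (0*1 + 1)/5 = 4/5 + (0 + 1)/5 = 4/5 + (1/5)*1 = 4/5 + 1/5 = 1)
G(H) = -H/6 (G(H) = -H*(-3 + 4)/6 = -H/6)
Z(K) = -4 (Z(K) = -4*1 = -4)
38011 - Z(G(-3)) = 38011 - 1*(-4) = 38011 + 4 = 38015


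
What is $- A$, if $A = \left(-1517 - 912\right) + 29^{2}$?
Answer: $1588$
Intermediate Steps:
$A = -1588$ ($A = -2429 + 841 = -1588$)
$- A = \left(-1\right) \left(-1588\right) = 1588$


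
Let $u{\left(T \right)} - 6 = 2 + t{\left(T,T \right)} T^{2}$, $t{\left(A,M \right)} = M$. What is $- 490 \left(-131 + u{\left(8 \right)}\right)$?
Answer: $-190610$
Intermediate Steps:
$u{\left(T \right)} = 8 + T^{3}$ ($u{\left(T \right)} = 6 + \left(2 + T T^{2}\right) = 6 + \left(2 + T^{3}\right) = 8 + T^{3}$)
$- 490 \left(-131 + u{\left(8 \right)}\right) = - 490 \left(-131 + \left(8 + 8^{3}\right)\right) = - 490 \left(-131 + \left(8 + 512\right)\right) = - 490 \left(-131 + 520\right) = \left(-490\right) 389 = -190610$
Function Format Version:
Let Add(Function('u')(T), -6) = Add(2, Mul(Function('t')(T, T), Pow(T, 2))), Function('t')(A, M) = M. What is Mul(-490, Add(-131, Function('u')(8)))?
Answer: -190610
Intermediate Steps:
Function('u')(T) = Add(8, Pow(T, 3)) (Function('u')(T) = Add(6, Add(2, Mul(T, Pow(T, 2)))) = Add(6, Add(2, Pow(T, 3))) = Add(8, Pow(T, 3)))
Mul(-490, Add(-131, Function('u')(8))) = Mul(-490, Add(-131, Add(8, Pow(8, 3)))) = Mul(-490, Add(-131, Add(8, 512))) = Mul(-490, Add(-131, 520)) = Mul(-490, 389) = -190610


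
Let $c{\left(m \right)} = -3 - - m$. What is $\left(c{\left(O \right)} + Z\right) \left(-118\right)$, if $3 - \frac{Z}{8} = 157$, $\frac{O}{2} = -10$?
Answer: $148090$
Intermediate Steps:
$O = -20$ ($O = 2 \left(-10\right) = -20$)
$c{\left(m \right)} = -3 + m$
$Z = -1232$ ($Z = 24 - 1256 = -1232$)
$\left(c{\left(O \right)} + Z\right) \left(-118\right) = \left(\left(-3 - 20\right) - 1232\right) \left(-118\right) = \left(-23 - 1232\right) \left(-118\right) = \left(-1255\right) \left(-118\right) = 148090$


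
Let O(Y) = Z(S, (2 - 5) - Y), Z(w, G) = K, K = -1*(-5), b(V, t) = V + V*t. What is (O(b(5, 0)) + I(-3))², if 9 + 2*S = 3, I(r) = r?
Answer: 4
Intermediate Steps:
S = -3 (S = -9/2 + (½)*3 = -9/2 + 3/2 = -3)
K = 5
Z(w, G) = 5
O(Y) = 5
(O(b(5, 0)) + I(-3))² = (5 - 3)² = 2² = 4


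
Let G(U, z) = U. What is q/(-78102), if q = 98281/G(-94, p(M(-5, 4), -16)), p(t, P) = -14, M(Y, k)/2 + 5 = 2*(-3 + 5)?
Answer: 98281/7341588 ≈ 0.013387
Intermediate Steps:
M(Y, k) = -2 (M(Y, k) = -10 + 2*(2*(-3 + 5)) = -10 + 2*(2*2) = -10 + 2*4 = -10 + 8 = -2)
q = -98281/94 (q = 98281/(-94) = 98281*(-1/94) = -98281/94 ≈ -1045.5)
q/(-78102) = -98281/94/(-78102) = -98281/94*(-1/78102) = 98281/7341588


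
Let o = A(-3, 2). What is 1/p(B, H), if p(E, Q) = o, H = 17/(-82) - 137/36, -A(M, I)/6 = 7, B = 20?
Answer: -1/42 ≈ -0.023810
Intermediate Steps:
A(M, I) = -42 (A(M, I) = -6*7 = -42)
H = -5923/1476 (H = 17*(-1/82) - 137*1/36 = -17/82 - 137/36 = -5923/1476 ≈ -4.0129)
o = -42
p(E, Q) = -42
1/p(B, H) = 1/(-42) = -1/42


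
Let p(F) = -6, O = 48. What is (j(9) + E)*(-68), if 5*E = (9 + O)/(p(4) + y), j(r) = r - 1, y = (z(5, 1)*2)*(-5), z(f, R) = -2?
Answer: -20978/35 ≈ -599.37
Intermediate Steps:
y = 20 (y = -2*2*(-5) = -4*(-5) = 20)
j(r) = -1 + r
E = 57/70 (E = ((9 + 48)/(-6 + 20))/5 = (57/14)/5 = (57*(1/14))/5 = (⅕)*(57/14) = 57/70 ≈ 0.81429)
(j(9) + E)*(-68) = ((-1 + 9) + 57/70)*(-68) = (8 + 57/70)*(-68) = (617/70)*(-68) = -20978/35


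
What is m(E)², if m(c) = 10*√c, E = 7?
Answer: 700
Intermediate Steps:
m(E)² = (10*√7)² = 700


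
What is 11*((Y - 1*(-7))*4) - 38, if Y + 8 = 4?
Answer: 94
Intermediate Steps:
Y = -4 (Y = -8 + 4 = -4)
11*((Y - 1*(-7))*4) - 38 = 11*((-4 - 1*(-7))*4) - 38 = 11*((-4 + 7)*4) - 38 = 11*(3*4) - 38 = 11*12 - 38 = 132 - 38 = 94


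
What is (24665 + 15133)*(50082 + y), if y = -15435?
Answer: 1378881306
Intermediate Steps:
(24665 + 15133)*(50082 + y) = (24665 + 15133)*(50082 - 15435) = 39798*34647 = 1378881306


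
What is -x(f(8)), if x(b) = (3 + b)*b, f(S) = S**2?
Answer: -4288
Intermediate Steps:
x(b) = b*(3 + b)
-x(f(8)) = -8**2*(3 + 8**2) = -64*(3 + 64) = -64*67 = -1*4288 = -4288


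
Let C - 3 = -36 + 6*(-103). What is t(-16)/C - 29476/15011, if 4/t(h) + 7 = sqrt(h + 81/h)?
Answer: -3072000724/1564941783 + 16*I*sqrt(337)/729771 ≈ -1.963 + 0.00040248*I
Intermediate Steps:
t(h) = 4/(-7 + sqrt(h + 81/h))
C = -651 (C = 3 + (-36 + 6*(-103)) = 3 + (-36 - 618) = 3 - 654 = -651)
t(-16)/C - 29476/15011 = (4/(-7 + sqrt(-16 + 81/(-16))))/(-651) - 29476/15011 = (4/(-7 + sqrt(-16 + 81*(-1/16))))*(-1/651) - 29476*1/15011 = (4/(-7 + sqrt(-16 - 81/16)))*(-1/651) - 29476/15011 = (4/(-7 + sqrt(-337/16)))*(-1/651) - 29476/15011 = (4/(-7 + I*sqrt(337)/4))*(-1/651) - 29476/15011 = -4/(651*(-7 + I*sqrt(337)/4)) - 29476/15011 = -29476/15011 - 4/(651*(-7 + I*sqrt(337)/4))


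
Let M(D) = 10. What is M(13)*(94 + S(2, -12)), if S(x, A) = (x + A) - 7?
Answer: 770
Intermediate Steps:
S(x, A) = -7 + A + x (S(x, A) = (A + x) - 7 = -7 + A + x)
M(13)*(94 + S(2, -12)) = 10*(94 + (-7 - 12 + 2)) = 10*(94 - 17) = 10*77 = 770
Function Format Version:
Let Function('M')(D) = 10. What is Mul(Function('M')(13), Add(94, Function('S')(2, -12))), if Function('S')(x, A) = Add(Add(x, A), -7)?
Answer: 770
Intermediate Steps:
Function('S')(x, A) = Add(-7, A, x) (Function('S')(x, A) = Add(Add(A, x), -7) = Add(-7, A, x))
Mul(Function('M')(13), Add(94, Function('S')(2, -12))) = Mul(10, Add(94, Add(-7, -12, 2))) = Mul(10, Add(94, -17)) = Mul(10, 77) = 770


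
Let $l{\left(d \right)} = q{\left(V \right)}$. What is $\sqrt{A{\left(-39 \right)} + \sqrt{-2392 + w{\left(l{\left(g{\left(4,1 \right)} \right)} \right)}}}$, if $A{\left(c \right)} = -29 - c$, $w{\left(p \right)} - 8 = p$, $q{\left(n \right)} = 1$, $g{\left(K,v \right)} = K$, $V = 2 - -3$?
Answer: $\sqrt{10 + i \sqrt{2383}} \approx 5.4694 + 4.4626 i$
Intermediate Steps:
$V = 5$ ($V = 2 + 3 = 5$)
$l{\left(d \right)} = 1$
$w{\left(p \right)} = 8 + p$
$\sqrt{A{\left(-39 \right)} + \sqrt{-2392 + w{\left(l{\left(g{\left(4,1 \right)} \right)} \right)}}} = \sqrt{\left(-29 - -39\right) + \sqrt{-2392 + \left(8 + 1\right)}} = \sqrt{\left(-29 + 39\right) + \sqrt{-2392 + 9}} = \sqrt{10 + \sqrt{-2383}} = \sqrt{10 + i \sqrt{2383}}$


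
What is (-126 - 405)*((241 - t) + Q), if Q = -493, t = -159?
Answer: 49383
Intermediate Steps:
(-126 - 405)*((241 - t) + Q) = (-126 - 405)*((241 - 1*(-159)) - 493) = -531*((241 + 159) - 493) = -531*(400 - 493) = -531*(-93) = 49383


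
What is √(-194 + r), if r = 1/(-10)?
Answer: I*√19410/10 ≈ 13.932*I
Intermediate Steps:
r = -⅒ ≈ -0.10000
√(-194 + r) = √(-194 - ⅒) = √(-1941/10) = I*√19410/10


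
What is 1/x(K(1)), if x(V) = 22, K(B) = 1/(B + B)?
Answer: 1/22 ≈ 0.045455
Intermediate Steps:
K(B) = 1/(2*B)
1/x(K(1)) = 1/22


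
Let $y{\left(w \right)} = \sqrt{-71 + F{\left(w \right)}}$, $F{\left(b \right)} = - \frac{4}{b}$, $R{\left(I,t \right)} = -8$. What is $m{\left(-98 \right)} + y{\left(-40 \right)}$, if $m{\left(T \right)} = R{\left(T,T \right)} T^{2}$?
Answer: $-76832 + \frac{i \sqrt{7090}}{10} \approx -76832.0 + 8.4202 i$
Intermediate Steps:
$y{\left(w \right)} = \sqrt{-71 - \frac{4}{w}}$
$m{\left(T \right)} = - 8 T^{2}$
$m{\left(-98 \right)} + y{\left(-40 \right)} = - 8 \left(-98\right)^{2} + \sqrt{-71 - \frac{4}{-40}} = \left(-8\right) 9604 + \sqrt{-71 - - \frac{1}{10}} = -76832 + \sqrt{-71 + \frac{1}{10}} = -76832 + \sqrt{- \frac{709}{10}} = -76832 + \frac{i \sqrt{7090}}{10}$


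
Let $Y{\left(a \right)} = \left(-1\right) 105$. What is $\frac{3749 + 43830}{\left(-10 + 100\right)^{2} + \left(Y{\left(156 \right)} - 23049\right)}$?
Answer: $- \frac{47579}{15054} \approx -3.1606$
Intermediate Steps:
$Y{\left(a \right)} = -105$
$\frac{3749 + 43830}{\left(-10 + 100\right)^{2} + \left(Y{\left(156 \right)} - 23049\right)} = \frac{3749 + 43830}{\left(-10 + 100\right)^{2} - 23154} = \frac{47579}{90^{2} - 23154} = \frac{47579}{8100 - 23154} = \frac{47579}{-15054} = 47579 \left(- \frac{1}{15054}\right) = - \frac{47579}{15054}$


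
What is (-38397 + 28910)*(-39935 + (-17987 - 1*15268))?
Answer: 694353530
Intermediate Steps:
(-38397 + 28910)*(-39935 + (-17987 - 1*15268)) = -9487*(-39935 + (-17987 - 15268)) = -9487*(-39935 - 33255) = -9487*(-73190) = 694353530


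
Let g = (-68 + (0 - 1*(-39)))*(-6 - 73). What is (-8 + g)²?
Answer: 5212089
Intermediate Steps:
g = 2291 (g = (-68 + (0 + 39))*(-79) = (-68 + 39)*(-79) = -29*(-79) = 2291)
(-8 + g)² = (-8 + 2291)² = 2283² = 5212089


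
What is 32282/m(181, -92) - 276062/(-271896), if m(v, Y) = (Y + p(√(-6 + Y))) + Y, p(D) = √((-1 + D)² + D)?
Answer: 138031/135948 - 32282/(184 - √((1 - 7*I*√2)² + 7*I*√2)) ≈ -174.4 + 9.4274*I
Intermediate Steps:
p(D) = √(D + (-1 + D)²)
m(v, Y) = √((-1 + √(-6 + Y))² + √(-6 + Y)) + 2*Y (m(v, Y) = (Y + √(√(-6 + Y) + (-1 + √(-6 + Y))²)) + Y = (Y + √((-1 + √(-6 + Y))² + √(-6 + Y))) + Y = √((-1 + √(-6 + Y))² + √(-6 + Y)) + 2*Y)
32282/m(181, -92) - 276062/(-271896) = 32282/(√(-5 - 92 - √(-6 - 92)) + 2*(-92)) - 276062/(-271896) = 32282/(√(-5 - 92 - √(-98)) - 184) - 276062*(-1/271896) = 32282/(√(-5 - 92 - 7*I*√2) - 184) + 138031/135948 = 32282/(√(-97 - 7*I*√2) - 184) + 138031/135948 = 32282/(-184 + √(-97 - 7*I*√2)) + 138031/135948 = 138031/135948 + 32282/(-184 + √(-97 - 7*I*√2))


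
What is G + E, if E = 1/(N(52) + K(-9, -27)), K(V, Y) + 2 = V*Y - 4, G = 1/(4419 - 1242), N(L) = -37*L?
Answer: -1490/5359599 ≈ -0.00027801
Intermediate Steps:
G = 1/3177 ≈ 0.00031476
K(V, Y) = -6 + V*Y (K(V, Y) = -2 + (V*Y - 4) = -2 + (-4 + V*Y) = -6 + V*Y)
E = -1/1687 (E = 1/(-37*52 + (-6 - 9*(-27))) = 1/(-1924 + (-6 + 243)) = 1/(-1924 + 237) = 1/(-1687) = -1/1687 ≈ -0.00059277)
G + E = 1/3177 - 1/1687 = -1490/5359599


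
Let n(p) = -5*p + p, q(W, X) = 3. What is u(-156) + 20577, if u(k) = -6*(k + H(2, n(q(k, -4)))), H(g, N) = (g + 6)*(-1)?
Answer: 21561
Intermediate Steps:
n(p) = -4*p
H(g, N) = -6 - g (H(g, N) = (6 + g)*(-1) = -6 - g)
u(k) = 48 - 6*k (u(k) = -6*(k + (-6 - 1*2)) = -6*(k + (-6 - 2)) = -6*(k - 8) = -6*(-8 + k) = 48 - 6*k)
u(-156) + 20577 = (48 - 6*(-156)) + 20577 = (48 + 936) + 20577 = 984 + 20577 = 21561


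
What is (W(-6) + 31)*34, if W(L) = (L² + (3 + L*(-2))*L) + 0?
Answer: -782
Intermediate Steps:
W(L) = L² + L*(3 - 2*L) (W(L) = (L² + (3 - 2*L)*L) + 0 = (L² + L*(3 - 2*L)) + 0 = L² + L*(3 - 2*L))
(W(-6) + 31)*34 = (-6*(3 - 1*(-6)) + 31)*34 = (-6*(3 + 6) + 31)*34 = (-6*9 + 31)*34 = (-54 + 31)*34 = -23*34 = -782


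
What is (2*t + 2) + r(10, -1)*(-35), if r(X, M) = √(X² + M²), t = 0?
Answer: 2 - 35*√101 ≈ -349.75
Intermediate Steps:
r(X, M) = √(M² + X²)
(2*t + 2) + r(10, -1)*(-35) = (2*0 + 2) + √((-1)² + 10²)*(-35) = (0 + 2) + √(1 + 100)*(-35) = 2 + √101*(-35) = 2 - 35*√101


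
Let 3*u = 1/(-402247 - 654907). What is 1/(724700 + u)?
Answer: 3171462/2298358511399 ≈ 1.3799e-6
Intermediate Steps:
u = -1/3171462 (u = 1/(3*(-402247 - 654907)) = (⅓)/(-1057154) = (⅓)*(-1/1057154) = -1/3171462 ≈ -3.1531e-7)
1/(724700 + u) = 1/(724700 - 1/3171462) = 1/(2298358511399/3171462) = 3171462/2298358511399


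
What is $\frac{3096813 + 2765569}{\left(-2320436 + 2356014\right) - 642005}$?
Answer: $- \frac{5862382}{606427} \approx -9.6671$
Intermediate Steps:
$\frac{3096813 + 2765569}{\left(-2320436 + 2356014\right) - 642005} = \frac{5862382}{35578 - 642005} = \frac{5862382}{-606427} = 5862382 \left(- \frac{1}{606427}\right) = - \frac{5862382}{606427}$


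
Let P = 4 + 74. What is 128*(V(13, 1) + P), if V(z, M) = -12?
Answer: 8448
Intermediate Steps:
P = 78
128*(V(13, 1) + P) = 128*(-12 + 78) = 128*66 = 8448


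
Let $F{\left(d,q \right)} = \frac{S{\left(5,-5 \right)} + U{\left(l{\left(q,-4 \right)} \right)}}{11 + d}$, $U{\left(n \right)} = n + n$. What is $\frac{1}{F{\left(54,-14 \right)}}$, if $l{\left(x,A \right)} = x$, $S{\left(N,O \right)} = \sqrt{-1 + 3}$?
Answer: $- \frac{910}{391} - \frac{65 \sqrt{2}}{782} \approx -2.4449$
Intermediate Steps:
$S{\left(N,O \right)} = \sqrt{2}$
$U{\left(n \right)} = 2 n$
$F{\left(d,q \right)} = \frac{\sqrt{2} + 2 q}{11 + d}$
$\frac{1}{F{\left(54,-14 \right)}} = \frac{1}{\frac{1}{11 + 54} \left(\sqrt{2} + 2 \left(-14\right)\right)} = \frac{1}{\frac{1}{65} \left(\sqrt{2} - 28\right)} = \frac{1}{\frac{1}{65} \left(-28 + \sqrt{2}\right)} = \frac{1}{- \frac{28}{65} + \frac{\sqrt{2}}{65}}$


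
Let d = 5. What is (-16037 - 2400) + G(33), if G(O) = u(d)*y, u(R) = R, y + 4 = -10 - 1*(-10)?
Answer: -18457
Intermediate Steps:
y = -4 (y = -4 + (-10 - 1*(-10)) = -4 + (-10 + 10) = -4 + 0 = -4)
G(O) = -20 (G(O) = 5*(-4) = -20)
(-16037 - 2400) + G(33) = (-16037 - 2400) - 20 = -18437 - 20 = -18457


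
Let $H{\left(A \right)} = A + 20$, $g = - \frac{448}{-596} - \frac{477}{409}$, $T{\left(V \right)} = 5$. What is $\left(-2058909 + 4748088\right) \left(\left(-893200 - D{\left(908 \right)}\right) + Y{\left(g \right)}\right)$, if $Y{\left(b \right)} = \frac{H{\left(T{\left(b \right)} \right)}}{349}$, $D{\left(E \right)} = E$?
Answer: $- \frac{839141276379393}{349} \approx -2.4044 \cdot 10^{12}$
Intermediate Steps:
$g = - \frac{25265}{60941}$ ($g = \left(-448\right) \left(- \frac{1}{596}\right) - \frac{477}{409} = \frac{112}{149} - \frac{477}{409} = - \frac{25265}{60941} \approx -0.41458$)
$H{\left(A \right)} = 20 + A$
$Y{\left(b \right)} = \frac{25}{349}$ ($Y{\left(b \right)} = \frac{20 + 5}{349} = 25 \cdot \frac{1}{349} = \frac{25}{349}$)
$\left(-2058909 + 4748088\right) \left(\left(-893200 - D{\left(908 \right)}\right) + Y{\left(g \right)}\right) = \left(-2058909 + 4748088\right) \left(\left(-893200 - 908\right) + \frac{25}{349}\right) = 2689179 \left(\left(-893200 - 908\right) + \frac{25}{349}\right) = 2689179 \left(-894108 + \frac{25}{349}\right) = 2689179 \left(- \frac{312043667}{349}\right) = - \frac{839141276379393}{349}$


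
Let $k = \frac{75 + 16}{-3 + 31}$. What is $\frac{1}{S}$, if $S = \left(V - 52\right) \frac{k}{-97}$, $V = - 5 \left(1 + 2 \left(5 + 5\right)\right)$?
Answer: $\frac{388}{2041} \approx 0.1901$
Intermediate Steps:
$V = -105$ ($V = - 5 \left(1 + 2 \cdot 10\right) = - 5 \left(1 + 20\right) = \left(-5\right) 21 = -105$)
$k = \frac{13}{4}$ ($k = \frac{91}{28} = 91 \cdot \frac{1}{28} = \frac{13}{4} \approx 3.25$)
$S = \frac{2041}{388}$ ($S = \left(-105 - 52\right) \frac{13}{4 \left(-97\right)} = - 157 \cdot \frac{13}{4} \left(- \frac{1}{97}\right) = \left(-157\right) \left(- \frac{13}{388}\right) = \frac{2041}{388} \approx 5.2603$)
$\frac{1}{S} = \frac{1}{\frac{2041}{388}} = \frac{388}{2041}$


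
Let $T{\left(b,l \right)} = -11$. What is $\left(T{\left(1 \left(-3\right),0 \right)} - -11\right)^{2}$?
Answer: $0$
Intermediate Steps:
$\left(T{\left(1 \left(-3\right),0 \right)} - -11\right)^{2} = \left(-11 - -11\right)^{2} = \left(-11 + 11\right)^{2} = 0^{2} = 0$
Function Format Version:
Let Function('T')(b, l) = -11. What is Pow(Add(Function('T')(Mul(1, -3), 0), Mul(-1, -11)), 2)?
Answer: 0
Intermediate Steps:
Pow(Add(Function('T')(Mul(1, -3), 0), Mul(-1, -11)), 2) = Pow(Add(-11, Mul(-1, -11)), 2) = Pow(Add(-11, 11), 2) = Pow(0, 2) = 0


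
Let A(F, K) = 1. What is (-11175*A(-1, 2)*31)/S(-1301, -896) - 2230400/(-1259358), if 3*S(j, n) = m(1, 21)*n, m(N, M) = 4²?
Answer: 670397149925/9027078144 ≈ 74.265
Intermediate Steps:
m(N, M) = 16
S(j, n) = 16*n/3 (S(j, n) = (16*n)/3 = 16*n/3)
(-11175*A(-1, 2)*31)/S(-1301, -896) - 2230400/(-1259358) = (-11175*31)/(((16/3)*(-896))) - 2230400/(-1259358) = (-11175*31)/(-14336/3) - 2230400*(-1/1259358) = -346425*(-3/14336) + 1115200/629679 = 1039275/14336 + 1115200/629679 = 670397149925/9027078144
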